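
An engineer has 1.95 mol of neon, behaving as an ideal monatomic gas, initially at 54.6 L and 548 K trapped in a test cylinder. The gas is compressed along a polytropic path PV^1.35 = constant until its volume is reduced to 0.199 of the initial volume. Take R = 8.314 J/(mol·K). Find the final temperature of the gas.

964 K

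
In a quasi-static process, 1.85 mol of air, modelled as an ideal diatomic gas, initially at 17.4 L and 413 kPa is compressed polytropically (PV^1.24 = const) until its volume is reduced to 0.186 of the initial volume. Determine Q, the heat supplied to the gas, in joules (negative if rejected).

T₁ = P₁V₁/(nR) = 413×17.4/(1.85×8.314) = 467 K.
Polytropic n=1.24: T₂ = T₁(V₁/V₂)^(n−1) = 467×(5.38)^0.24 = 700 K; P₂ = P₁(V₁/V₂)^n = 3320 kPa.
W = (P₁V₁−P₂V₂)/(n−1) = (413×17.4−3320×3.24)/0.24 = -14900 J.
ΔU = nCvΔT = 1.85×20.8×(700−467) = 8930 J.
Q = ΔU + W = -5960 J.

-5960 J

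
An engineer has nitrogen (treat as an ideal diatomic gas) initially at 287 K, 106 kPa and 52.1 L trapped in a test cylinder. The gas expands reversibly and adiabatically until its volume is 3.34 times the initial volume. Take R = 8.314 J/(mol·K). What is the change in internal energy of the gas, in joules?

n = P₁V₁/(RT₁) = 106×52.1/(8.314×287) = 2.31 mol.
Adiabatic: TV^(γ−1) = const ⇒ T₂ = 287×(0.299)^0.400 = 177 K; PV^γ = const ⇒ P₂ = 19.6 kPa.
For an ideal gas ΔU = nCvΔT with Cv = (5/2)R = 20.8 J/(mol·K).
ΔU = 2.31×20.8×(177−287) = -5280 J.

-5280 J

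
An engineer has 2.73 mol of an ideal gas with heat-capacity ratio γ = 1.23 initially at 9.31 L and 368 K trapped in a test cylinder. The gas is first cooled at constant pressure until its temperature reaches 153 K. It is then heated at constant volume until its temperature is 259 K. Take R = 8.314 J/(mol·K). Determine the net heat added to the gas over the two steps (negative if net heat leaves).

P₁ = nRT₁/V₁ = 2.73×8.314×368/9.31 = 897 kPa.
Step 1 — Isobaric: P stays 897 kPa; V/T = const ⇒ T₂ = 153 K, V₂ = 3.87 L.
W = PΔV = 897×(3.87−9.31) kPa·L = -4880 J.
ΔU = nCvΔT = 2.73×36.1×(153−368) = -21200 J.
Q = ΔU + W = nCpΔT = -26100 J.
State after step 1: P = 897 kPa, V = 3.87 L, T = 153 K.
Step 2 — Isochoric: V stays 3.87 L; P/T = const ⇒ T₂ = 259 K, P₂ = 1520 kPa.
W = 0 (no volume change).
ΔU = nCvΔT = 2.73×36.1×(259−153) = 10500 J.
Q = ΔU = 10500 J.
Net over both steps: W = -4880 J, Q = -15600 J, ΔU = -10800 J.

-15600 J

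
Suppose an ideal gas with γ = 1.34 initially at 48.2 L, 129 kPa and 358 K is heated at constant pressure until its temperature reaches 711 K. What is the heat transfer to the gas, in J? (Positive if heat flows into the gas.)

24200 J

n = P₁V₁/(RT₁) = 129×48.2/(8.314×358) = 2.09 mol.
Isobaric: P stays 129 kPa; V/T = const ⇒ T₂ = 711 K, V₂ = 95.7 L.
W = PΔV = 129×(95.7−48.2) kPa·L = 6130 J.
ΔU = nCvΔT = 2.09×24.5×(711−358) = 18000 J.
Q = ΔU + W = nCpΔT = 24200 J.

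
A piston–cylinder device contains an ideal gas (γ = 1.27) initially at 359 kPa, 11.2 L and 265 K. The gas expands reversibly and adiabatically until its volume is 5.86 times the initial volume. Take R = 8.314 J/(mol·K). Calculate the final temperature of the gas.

Adiabatic: TV^(γ−1) = const ⇒ T₂ = 265×(0.171)^0.270 = 164 K; PV^γ = const ⇒ P₂ = 38.0 kPa.

164 K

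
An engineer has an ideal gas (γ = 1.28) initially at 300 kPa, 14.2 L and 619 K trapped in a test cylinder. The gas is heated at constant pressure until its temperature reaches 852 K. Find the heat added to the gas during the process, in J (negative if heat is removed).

7330 J

n = P₁V₁/(RT₁) = 300×14.2/(8.314×619) = 0.828 mol.
Isobaric: P stays 300 kPa; V/T = const ⇒ T₂ = 852 K, V₂ = 19.5 L.
W = PΔV = 300×(19.5−14.2) kPa·L = 1600 J.
ΔU = nCvΔT = 0.828×29.7×(852−619) = 5730 J.
Q = ΔU + W = nCpΔT = 7330 J.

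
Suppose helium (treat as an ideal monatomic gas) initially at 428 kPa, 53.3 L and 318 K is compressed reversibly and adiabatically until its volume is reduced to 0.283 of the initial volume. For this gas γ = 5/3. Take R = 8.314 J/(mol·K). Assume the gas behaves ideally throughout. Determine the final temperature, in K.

Adiabatic: TV^(γ−1) = const ⇒ T₂ = 318×(3.53)^0.667 = 738 K; PV^γ = const ⇒ P₂ = 3510 kPa.

738 K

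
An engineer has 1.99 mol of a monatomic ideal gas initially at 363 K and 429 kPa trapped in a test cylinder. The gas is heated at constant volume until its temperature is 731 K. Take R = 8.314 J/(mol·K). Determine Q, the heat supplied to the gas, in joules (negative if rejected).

V₁ = nRT₁/P₁ = 1.99×8.314×363/429 = 14.0 L.
Isochoric: V stays 14.0 L; P/T = const ⇒ T₂ = 731 K, P₂ = 864 kPa.
W = 0 (no volume change).
ΔU = nCvΔT = 1.99×12.5×(731−363) = 9130 J.
Q = ΔU = 9130 J.

9130 J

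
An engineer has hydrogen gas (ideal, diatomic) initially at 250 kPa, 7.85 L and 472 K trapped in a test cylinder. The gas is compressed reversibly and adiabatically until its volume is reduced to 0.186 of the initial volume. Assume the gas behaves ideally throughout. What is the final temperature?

925 K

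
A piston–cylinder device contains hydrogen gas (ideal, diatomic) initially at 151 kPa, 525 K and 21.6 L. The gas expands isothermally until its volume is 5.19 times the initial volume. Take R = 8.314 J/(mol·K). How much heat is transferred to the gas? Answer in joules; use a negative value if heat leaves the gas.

5370 J

n = P₁V₁/(RT₁) = 151×21.6/(8.314×525) = 0.747 mol.
Isothermal: T stays 525 K; PV = const ⇒ V₂ = 112 L, P₂ = 29.1 kPa.
ΔU = 0 (ideal gas, T constant).
W = nRT ln(V₂/V₁) = 0.747×8.314×525×ln(5.19) = 5370 J.
Q = ΔU + W = 5370 J.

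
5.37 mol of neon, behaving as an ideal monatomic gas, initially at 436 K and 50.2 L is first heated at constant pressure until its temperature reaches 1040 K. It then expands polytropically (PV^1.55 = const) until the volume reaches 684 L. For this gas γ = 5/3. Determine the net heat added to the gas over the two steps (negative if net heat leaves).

P₁ = nRT₁/V₁ = 5.37×8.314×436/50.2 = 388 kPa.
Step 1 — Isobaric: P stays 388 kPa; V/T = const ⇒ T₂ = 1040 K, V₂ = 120 L.
W = PΔV = 388×(120−50.2) kPa·L = 27000 J.
ΔU = nCvΔT = 5.37×12.5×(1040−436) = 40400 J.
Q = ΔU + W = nCpΔT = 67400 J.
State after step 1: P = 388 kPa, V = 120 L, T = 1040 K.
Step 2 — Polytropic n=1.55: T₂ = T₁(V₁/V₂)^(n−1) = 1040×(0.175)^0.55 = 399 K; P₂ = P₁(V₁/V₂)^n = 26.0 kPa.
W = (P₁V₁−P₂V₂)/(n−1) = (388×120−26.0×684)/0.55 = 52000 J.
ΔU = nCvΔT = 5.37×12.5×(399−1040) = -42900 J.
Q = ΔU + W = 9110 J.
Net over both steps: W = 79000 J, Q = 76500 J, ΔU = -2490 J.

76500 J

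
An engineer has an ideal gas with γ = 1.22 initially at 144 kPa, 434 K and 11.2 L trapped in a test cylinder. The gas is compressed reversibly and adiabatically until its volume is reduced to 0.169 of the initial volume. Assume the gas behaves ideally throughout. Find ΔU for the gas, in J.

3510 J

n = P₁V₁/(RT₁) = 144×11.2/(8.314×434) = 0.447 mol.
Adiabatic: TV^(γ−1) = const ⇒ T₂ = 434×(5.92)^0.220 = 642 K; PV^γ = const ⇒ P₂ = 1260 kPa.
For an ideal gas ΔU = nCvΔT with Cv = R/(γ−1) = 37.8 J/(mol·K).
ΔU = 0.447×37.8×(642−434) = 3510 J.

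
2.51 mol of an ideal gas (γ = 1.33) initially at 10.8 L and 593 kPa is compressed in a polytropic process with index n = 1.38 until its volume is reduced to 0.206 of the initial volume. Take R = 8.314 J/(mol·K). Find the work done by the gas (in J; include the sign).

-13900 J

T₁ = P₁V₁/(nR) = 593×10.8/(2.51×8.314) = 307 K.
Polytropic n=1.38: T₂ = T₁(V₁/V₂)^(n−1) = 307×(4.85)^0.38 = 559 K; P₂ = P₁(V₁/V₂)^n = 5250 kPa.
W = (P₁V₁−P₂V₂)/(n−1) = (593×10.8−5250×2.22)/0.38 = -13900 J.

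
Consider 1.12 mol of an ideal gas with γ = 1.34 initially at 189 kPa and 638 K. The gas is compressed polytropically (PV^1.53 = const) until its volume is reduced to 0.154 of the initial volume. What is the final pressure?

V₁ = nRT₁/P₁ = 1.12×8.314×638/189 = 31.4 L.
Polytropic n=1.53: T₂ = T₁(V₁/V₂)^(n−1) = 638×(6.49)^0.53 = 1720 K; P₂ = P₁(V₁/V₂)^n = 3310 kPa.

3310 kPa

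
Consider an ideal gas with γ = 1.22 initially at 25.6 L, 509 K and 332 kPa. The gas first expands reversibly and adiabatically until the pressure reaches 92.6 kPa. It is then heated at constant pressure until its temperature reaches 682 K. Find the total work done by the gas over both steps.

n = P₁V₁/(RT₁) = 332×25.6/(8.314×509) = 2.01 mol.
Step 1 — Adiabatic: T₂/T₁ = (P₂/P₁)^((γ−1)/γ) ⇒ T₂ = 509×(0.279)^0.180 = 404 K; V₂ = 72.9 L.
ΔU = nCvΔT = 2.01×37.8×(404−509) = -7950 J.
Q = 0 for an adiabatic process, so W = −ΔU = 7950 J.
State after step 1: P = 92.6 kPa, V = 72.9 L, T = 404 K.
Step 2 — Isobaric: P stays 92.6 kPa; V/T = const ⇒ T₂ = 682 K, V₂ = 123 L.
W = PΔV = 92.6×(123−72.9) kPa·L = 4640 J.
ΔU = nCvΔT = 2.01×37.8×(682−404) = 21100 J.
Q = ΔU + W = nCpΔT = 25700 J.
Net over both steps: W = 12600 J, Q = 25700 J, ΔU = 13100 J.

12600 J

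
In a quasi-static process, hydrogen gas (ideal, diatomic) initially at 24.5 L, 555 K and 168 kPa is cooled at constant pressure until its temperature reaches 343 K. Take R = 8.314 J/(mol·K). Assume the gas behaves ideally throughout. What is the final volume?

Isobaric: P stays 168 kPa; V/T = const ⇒ T₂ = 343 K, V₂ = 15.1 L.

15.1 L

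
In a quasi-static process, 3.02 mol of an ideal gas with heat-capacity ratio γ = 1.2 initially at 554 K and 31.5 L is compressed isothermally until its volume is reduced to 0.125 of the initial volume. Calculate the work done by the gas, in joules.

P₁ = nRT₁/V₁ = 3.02×8.314×554/31.5 = 442 kPa.
Isothermal: T stays 554 K; PV = const ⇒ V₂ = 3.94 L, P₂ = 3530 kPa.
W = nRT ln(V₂/V₁) = 3.02×8.314×554×ln(0.125) = -28900 J.

-28900 J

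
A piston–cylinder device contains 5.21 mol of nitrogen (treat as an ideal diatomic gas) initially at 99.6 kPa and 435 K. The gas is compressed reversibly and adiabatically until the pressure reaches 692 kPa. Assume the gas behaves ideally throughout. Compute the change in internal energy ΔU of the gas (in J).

34900 J

V₁ = nRT₁/P₁ = 5.21×8.314×435/99.6 = 189 L.
Adiabatic: T₂/T₁ = (P₂/P₁)^((γ−1)/γ) ⇒ T₂ = 435×(6.95)^0.286 = 757 K; V₂ = 47.4 L.
For an ideal gas ΔU = nCvΔT with Cv = (5/2)R = 20.8 J/(mol·K).
ΔU = 5.21×20.8×(757−435) = 34900 J.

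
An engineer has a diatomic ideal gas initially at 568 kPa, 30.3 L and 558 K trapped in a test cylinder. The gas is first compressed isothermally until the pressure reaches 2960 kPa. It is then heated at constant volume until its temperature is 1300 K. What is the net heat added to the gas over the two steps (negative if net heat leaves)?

n = P₁V₁/(RT₁) = 568×30.3/(8.314×558) = 3.71 mol.
Step 1 — Isothermal: T stays 558 K; PV = const ⇒ V₂ = 5.81 L, P₂ = 2960 kPa.
ΔU = 0 (ideal gas, T constant).
W = nRT ln(V₂/V₁) = 3.71×8.314×558×ln(0.192) = -28400 J.
Q = ΔU + W = -28400 J.
State after step 1: P = 2960 kPa, V = 5.81 L, T = 558 K.
Step 2 — Isochoric: V stays 5.81 L; P/T = const ⇒ T₂ = 1300 K, P₂ = 6900 kPa.
W = 0 (no volume change).
ΔU = nCvΔT = 3.71×20.8×(1300−558) = 57200 J.
Q = ΔU = 57200 J.
Net over both steps: W = -28400 J, Q = 28800 J, ΔU = 57200 J.

28800 J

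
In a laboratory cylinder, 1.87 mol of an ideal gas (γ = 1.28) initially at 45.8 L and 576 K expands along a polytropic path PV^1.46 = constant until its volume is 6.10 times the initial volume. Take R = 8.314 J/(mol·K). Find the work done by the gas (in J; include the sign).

11000 J

P₁ = nRT₁/V₁ = 1.87×8.314×576/45.8 = 196 kPa.
Polytropic n=1.46: T₂ = T₁(V₁/V₂)^(n−1) = 576×(0.164)^0.46 = 251 K; P₂ = P₁(V₁/V₂)^n = 14.0 kPa.
W = (P₁V₁−P₂V₂)/(n−1) = (196×45.8−14.0×279)/0.46 = 11000 J.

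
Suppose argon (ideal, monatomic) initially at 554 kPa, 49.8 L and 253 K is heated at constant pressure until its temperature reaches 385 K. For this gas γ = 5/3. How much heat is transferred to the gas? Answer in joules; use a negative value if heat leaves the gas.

36000 J

n = P₁V₁/(RT₁) = 554×49.8/(8.314×253) = 13.1 mol.
Isobaric: P stays 554 kPa; V/T = const ⇒ T₂ = 385 K, V₂ = 75.8 L.
W = PΔV = 554×(75.8−49.8) kPa·L = 14400 J.
ΔU = nCvΔT = 13.1×12.5×(385−253) = 21600 J.
Q = ΔU + W = nCpΔT = 36000 J.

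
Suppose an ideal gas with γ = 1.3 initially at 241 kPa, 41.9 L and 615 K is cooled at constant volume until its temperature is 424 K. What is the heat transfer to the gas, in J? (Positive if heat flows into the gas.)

n = P₁V₁/(RT₁) = 241×41.9/(8.314×615) = 1.97 mol.
Isochoric: V stays 41.9 L; P/T = const ⇒ T₂ = 424 K, P₂ = 166 kPa.
W = 0 (no volume change).
ΔU = nCvΔT = 1.97×27.7×(424−615) = -10500 J.
Q = ΔU = -10500 J.

-10500 J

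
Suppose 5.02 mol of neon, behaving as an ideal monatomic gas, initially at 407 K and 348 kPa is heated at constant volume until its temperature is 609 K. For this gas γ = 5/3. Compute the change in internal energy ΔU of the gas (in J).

12600 J

V₁ = nRT₁/P₁ = 5.02×8.314×407/348 = 48.8 L.
Isochoric: V stays 48.8 L; P/T = const ⇒ T₂ = 609 K, P₂ = 521 kPa.
For an ideal gas ΔU = nCvΔT with Cv = (3/2)R = 12.5 J/(mol·K).
ΔU = 5.02×12.5×(609−407) = 12600 J.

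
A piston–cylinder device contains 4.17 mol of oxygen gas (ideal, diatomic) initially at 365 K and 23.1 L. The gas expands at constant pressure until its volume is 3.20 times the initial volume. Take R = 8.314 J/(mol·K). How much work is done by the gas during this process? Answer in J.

P₁ = nRT₁/V₁ = 4.17×8.314×365/23.1 = 548 kPa.
Isobaric: P stays 548 kPa; V/T = const ⇒ T₂ = 1170 K, V₂ = 73.9 L.
W = PΔV = 548×(73.9−23.1) kPa·L = 27800 J.

27800 J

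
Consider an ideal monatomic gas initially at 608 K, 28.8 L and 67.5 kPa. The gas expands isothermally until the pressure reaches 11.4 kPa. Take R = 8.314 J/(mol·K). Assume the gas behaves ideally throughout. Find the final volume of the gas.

171 L

Isothermal: T stays 608 K; PV = const ⇒ V₂ = 171 L, P₂ = 11.4 kPa.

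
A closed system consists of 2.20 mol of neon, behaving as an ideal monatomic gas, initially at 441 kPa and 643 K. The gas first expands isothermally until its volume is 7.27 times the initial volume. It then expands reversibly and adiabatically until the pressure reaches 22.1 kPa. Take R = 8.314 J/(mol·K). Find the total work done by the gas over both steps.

V₁ = nRT₁/P₁ = 2.20×8.314×643/441 = 26.7 L.
Step 1 — Isothermal: T stays 643 K; PV = const ⇒ V₂ = 194 L, P₂ = 60.7 kPa.
ΔU = 0 (ideal gas, T constant).
W = nRT ln(V₂/V₁) = 2.20×8.314×643×ln(7.27) = 23300 J.
Q = ΔU + W = 23300 J.
State after step 1: P = 60.7 kPa, V = 194 L, T = 643 K.
Step 2 — Adiabatic: T₂/T₁ = (P₂/P₁)^((γ−1)/γ) ⇒ T₂ = 643×(0.364)^0.400 = 429 K; V₂ = 355 L.
ΔU = nCvΔT = 2.20×12.5×(429−643) = -5860 J.
Q = 0 for an adiabatic process, so W = −ΔU = 5860 J.
Net over both steps: W = 29200 J, Q = 23300 J, ΔU = -5860 J.

29200 J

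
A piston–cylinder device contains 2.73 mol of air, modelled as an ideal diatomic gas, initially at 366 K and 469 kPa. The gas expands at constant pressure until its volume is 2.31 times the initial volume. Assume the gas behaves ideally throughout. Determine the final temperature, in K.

V₁ = nRT₁/P₁ = 2.73×8.314×366/469 = 17.7 L.
Isobaric: P stays 469 kPa; V/T = const ⇒ T₂ = 845 K, V₂ = 40.9 L.

845 K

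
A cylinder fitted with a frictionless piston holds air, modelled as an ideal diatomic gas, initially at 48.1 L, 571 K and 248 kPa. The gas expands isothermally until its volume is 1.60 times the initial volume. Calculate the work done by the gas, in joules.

5610 J

n = P₁V₁/(RT₁) = 248×48.1/(8.314×571) = 2.51 mol.
Isothermal: T stays 571 K; PV = const ⇒ V₂ = 77.0 L, P₂ = 155 kPa.
W = nRT ln(V₂/V₁) = 2.51×8.314×571×ln(1.60) = 5610 J.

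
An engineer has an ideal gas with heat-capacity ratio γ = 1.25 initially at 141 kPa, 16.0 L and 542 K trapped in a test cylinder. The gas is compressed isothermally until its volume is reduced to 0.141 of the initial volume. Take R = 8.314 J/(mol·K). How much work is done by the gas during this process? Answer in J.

-4420 J

n = P₁V₁/(RT₁) = 141×16.0/(8.314×542) = 0.501 mol.
Isothermal: T stays 542 K; PV = const ⇒ V₂ = 2.26 L, P₂ = 1000 kPa.
W = nRT ln(V₂/V₁) = 0.501×8.314×542×ln(0.141) = -4420 J.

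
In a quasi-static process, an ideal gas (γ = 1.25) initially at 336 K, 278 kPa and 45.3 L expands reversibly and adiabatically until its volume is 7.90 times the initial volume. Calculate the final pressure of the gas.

Adiabatic: TV^(γ−1) = const ⇒ T₂ = 336×(0.127)^0.250 = 200 K; PV^γ = const ⇒ P₂ = 21.0 kPa.

21.0 kPa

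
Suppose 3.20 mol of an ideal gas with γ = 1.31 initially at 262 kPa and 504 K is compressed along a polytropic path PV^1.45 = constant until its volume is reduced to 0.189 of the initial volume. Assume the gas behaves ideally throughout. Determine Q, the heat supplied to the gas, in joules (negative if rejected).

V₁ = nRT₁/P₁ = 3.20×8.314×504/262 = 51.2 L.
Polytropic n=1.45: T₂ = T₁(V₁/V₂)^(n−1) = 504×(5.29)^0.45 = 1070 K; P₂ = P₁(V₁/V₂)^n = 2930 kPa.
W = (P₁V₁−P₂V₂)/(n−1) = (262×51.2−2930×9.67)/0.45 = -33300 J.
ΔU = nCvΔT = 3.20×26.8×(1070−504) = 48300 J.
Q = ΔU + W = 15000 J.

15000 J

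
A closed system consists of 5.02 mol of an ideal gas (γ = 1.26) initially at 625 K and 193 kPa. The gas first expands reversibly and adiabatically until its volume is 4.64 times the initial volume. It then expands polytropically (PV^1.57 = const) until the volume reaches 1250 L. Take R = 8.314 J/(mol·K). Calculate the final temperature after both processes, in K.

283 K

V₁ = nRT₁/P₁ = 5.02×8.314×625/193 = 135 L.
Step 1 — Adiabatic: TV^(γ−1) = const ⇒ T₂ = 625×(0.216)^0.260 = 419 K; PV^γ = const ⇒ P₂ = 27.9 kPa.
ΔU = nCvΔT = 5.02×32.0×(419−625) = -33000 J.
Q = 0 for an adiabatic process, so W = −ΔU = 33000 J.
State after step 1: P = 27.9 kPa, V = 627 L, T = 419 K.
Step 2 — Polytropic n=1.57: T₂ = T₁(V₁/V₂)^(n−1) = 419×(0.502)^0.57 = 283 K; P₂ = P₁(V₁/V₂)^n = 9.45 kPa.
W = (P₁V₁−P₂V₂)/(n−1) = (27.9×627−9.45×1250)/0.57 = 9980 J.
ΔU = nCvΔT = 5.02×32.0×(283−419) = -21900 J.
Q = ΔU + W = -11900 J.
Net over both steps: W = 43000 J, Q = -11900 J, ΔU = -54900 J.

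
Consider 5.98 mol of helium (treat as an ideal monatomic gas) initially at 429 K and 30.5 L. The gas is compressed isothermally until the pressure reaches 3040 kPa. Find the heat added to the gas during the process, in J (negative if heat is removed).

P₁ = nRT₁/V₁ = 5.98×8.314×429/30.5 = 699 kPa.
Isothermal: T stays 429 K; PV = const ⇒ V₂ = 7.02 L, P₂ = 3040 kPa.
ΔU = 0 (ideal gas, T constant).
W = nRT ln(V₂/V₁) = 5.98×8.314×429×ln(0.230) = -31300 J.
Q = ΔU + W = -31300 J.

-31300 J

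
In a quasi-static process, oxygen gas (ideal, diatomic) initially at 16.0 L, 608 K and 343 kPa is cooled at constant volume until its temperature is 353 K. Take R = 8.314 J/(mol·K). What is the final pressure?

199 kPa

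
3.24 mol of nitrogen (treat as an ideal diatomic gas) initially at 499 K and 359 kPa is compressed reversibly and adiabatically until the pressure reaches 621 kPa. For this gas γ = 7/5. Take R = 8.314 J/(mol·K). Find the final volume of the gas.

V₁ = nRT₁/P₁ = 3.24×8.314×499/359 = 37.4 L.
Adiabatic: T₂/T₁ = (P₂/P₁)^((γ−1)/γ) ⇒ T₂ = 499×(1.73)^0.286 = 584 K; V₂ = 25.3 L.

25.3 L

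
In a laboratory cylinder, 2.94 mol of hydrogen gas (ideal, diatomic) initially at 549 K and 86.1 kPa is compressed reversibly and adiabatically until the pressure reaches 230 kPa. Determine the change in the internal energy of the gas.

10900 J

V₁ = nRT₁/P₁ = 2.94×8.314×549/86.1 = 156 L.
Adiabatic: T₂/T₁ = (P₂/P₁)^((γ−1)/γ) ⇒ T₂ = 549×(2.67)^0.286 = 727 K; V₂ = 77.3 L.
For an ideal gas ΔU = nCvΔT with Cv = (5/2)R = 20.8 J/(mol·K).
ΔU = 2.94×20.8×(727−549) = 10900 J.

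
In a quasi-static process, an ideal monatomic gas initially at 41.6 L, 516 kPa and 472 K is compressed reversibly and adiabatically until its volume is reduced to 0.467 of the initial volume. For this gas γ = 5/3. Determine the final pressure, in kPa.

Adiabatic: TV^(γ−1) = const ⇒ T₂ = 472×(2.14)^0.667 = 784 K; PV^γ = const ⇒ P₂ = 1840 kPa.

1840 kPa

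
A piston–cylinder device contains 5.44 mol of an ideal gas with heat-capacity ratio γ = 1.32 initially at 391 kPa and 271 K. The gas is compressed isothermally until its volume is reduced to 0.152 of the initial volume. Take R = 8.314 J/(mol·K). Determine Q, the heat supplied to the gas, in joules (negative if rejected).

-23100 J

V₁ = nRT₁/P₁ = 5.44×8.314×271/391 = 31.3 L.
Isothermal: T stays 271 K; PV = const ⇒ V₂ = 4.76 L, P₂ = 2570 kPa.
ΔU = 0 (ideal gas, T constant).
W = nRT ln(V₂/V₁) = 5.44×8.314×271×ln(0.152) = -23100 J.
Q = ΔU + W = -23100 J.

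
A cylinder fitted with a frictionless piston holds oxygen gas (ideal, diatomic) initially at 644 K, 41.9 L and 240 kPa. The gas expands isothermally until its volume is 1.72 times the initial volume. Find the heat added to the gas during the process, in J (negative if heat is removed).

5450 J

n = P₁V₁/(RT₁) = 240×41.9/(8.314×644) = 1.88 mol.
Isothermal: T stays 644 K; PV = const ⇒ V₂ = 72.1 L, P₂ = 140 kPa.
ΔU = 0 (ideal gas, T constant).
W = nRT ln(V₂/V₁) = 1.88×8.314×644×ln(1.72) = 5450 J.
Q = ΔU + W = 5450 J.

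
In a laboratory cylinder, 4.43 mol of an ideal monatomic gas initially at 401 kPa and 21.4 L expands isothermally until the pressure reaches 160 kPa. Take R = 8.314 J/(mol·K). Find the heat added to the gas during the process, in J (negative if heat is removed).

7880 J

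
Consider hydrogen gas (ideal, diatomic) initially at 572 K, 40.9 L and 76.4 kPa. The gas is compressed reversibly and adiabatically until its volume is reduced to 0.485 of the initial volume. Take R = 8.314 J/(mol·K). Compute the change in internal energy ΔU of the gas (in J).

2620 J

n = P₁V₁/(RT₁) = 76.4×40.9/(8.314×572) = 0.657 mol.
Adiabatic: TV^(γ−1) = const ⇒ T₂ = 572×(2.06)^0.400 = 764 K; PV^γ = const ⇒ P₂ = 210 kPa.
For an ideal gas ΔU = nCvΔT with Cv = (5/2)R = 20.8 J/(mol·K).
ΔU = 0.657×20.8×(764−572) = 2620 J.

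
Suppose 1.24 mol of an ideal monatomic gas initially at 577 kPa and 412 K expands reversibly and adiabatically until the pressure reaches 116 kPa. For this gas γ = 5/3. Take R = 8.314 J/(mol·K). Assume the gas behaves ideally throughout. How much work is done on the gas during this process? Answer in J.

V₁ = nRT₁/P₁ = 1.24×8.314×412/577 = 7.36 L.
Adiabatic: T₂/T₁ = (P₂/P₁)^((γ−1)/γ) ⇒ T₂ = 412×(0.201)^0.400 = 217 K; V₂ = 19.3 L.
ΔU = nCvΔT = 1.24×12.5×(217−412) = -3020 J.
Q = 0 for an adiabatic process, so W = −ΔU = 3020 J.
Work done on the gas = −W_by = -3020 J.

-3020 J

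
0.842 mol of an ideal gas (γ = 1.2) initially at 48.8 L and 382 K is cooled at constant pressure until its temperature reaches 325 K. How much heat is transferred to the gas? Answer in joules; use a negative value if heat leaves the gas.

-2390 J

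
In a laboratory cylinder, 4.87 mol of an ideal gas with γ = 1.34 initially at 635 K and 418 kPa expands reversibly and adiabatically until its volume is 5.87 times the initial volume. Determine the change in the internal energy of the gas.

-34200 J

V₁ = nRT₁/P₁ = 4.87×8.314×635/418 = 61.5 L.
Adiabatic: TV^(γ−1) = const ⇒ T₂ = 635×(0.170)^0.340 = 348 K; PV^γ = const ⇒ P₂ = 39.0 kPa.
For an ideal gas ΔU = nCvΔT with Cv = R/(γ−1) = 24.5 J/(mol·K).
ΔU = 4.87×24.5×(348−635) = -34200 J.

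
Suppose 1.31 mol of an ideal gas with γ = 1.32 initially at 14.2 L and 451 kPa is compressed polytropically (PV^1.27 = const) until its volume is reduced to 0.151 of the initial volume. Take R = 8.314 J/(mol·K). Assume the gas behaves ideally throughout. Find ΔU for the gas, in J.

T₁ = P₁V₁/(nR) = 451×14.2/(1.31×8.314) = 588 K.
Polytropic n=1.27: T₂ = T₁(V₁/V₂)^(n−1) = 588×(6.62)^0.27 = 980 K; P₂ = P₁(V₁/V₂)^n = 4980 kPa.
For an ideal gas ΔU = nCvΔT with Cv = R/(γ−1) = 26.0 J/(mol·K).
ΔU = 1.31×26.0×(980−588) = 13300 J.

13300 J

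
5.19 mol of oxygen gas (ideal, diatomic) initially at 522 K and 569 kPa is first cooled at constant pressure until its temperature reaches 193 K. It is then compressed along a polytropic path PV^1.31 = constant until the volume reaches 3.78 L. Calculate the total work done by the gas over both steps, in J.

V₁ = nRT₁/P₁ = 5.19×8.314×522/569 = 39.6 L.
Step 1 — Isobaric: P stays 569 kPa; V/T = const ⇒ T₂ = 193 K, V₂ = 14.6 L.
W = PΔV = 569×(14.6−39.6) kPa·L = -14200 J.
ΔU = nCvΔT = 5.19×20.8×(193−522) = -35500 J.
Q = ΔU + W = nCpΔT = -49700 J.
State after step 1: P = 569 kPa, V = 14.6 L, T = 193 K.
Step 2 — Polytropic n=1.31: T₂ = T₁(V₁/V₂)^(n−1) = 193×(3.87)^0.31 = 294 K; P₂ = P₁(V₁/V₂)^n = 3350 kPa.
W = (P₁V₁−P₂V₂)/(n−1) = (569×14.6−3350×3.78)/0.31 = -14000 J.
ΔU = nCvΔT = 5.19×20.8×(294−193) = 10900 J.
Q = ΔU + W = -3150 J.
Net over both steps: W = -28200 J, Q = -52800 J, ΔU = -24600 J.

-28200 J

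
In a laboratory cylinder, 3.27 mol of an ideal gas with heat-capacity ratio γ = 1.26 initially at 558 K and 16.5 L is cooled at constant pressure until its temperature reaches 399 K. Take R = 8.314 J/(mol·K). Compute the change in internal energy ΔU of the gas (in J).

-16600 J

P₁ = nRT₁/V₁ = 3.27×8.314×558/16.5 = 919 kPa.
Isobaric: P stays 919 kPa; V/T = const ⇒ T₂ = 399 K, V₂ = 11.8 L.
For an ideal gas ΔU = nCvΔT with Cv = R/(γ−1) = 32.0 J/(mol·K).
ΔU = 3.27×32.0×(399−558) = -16600 J.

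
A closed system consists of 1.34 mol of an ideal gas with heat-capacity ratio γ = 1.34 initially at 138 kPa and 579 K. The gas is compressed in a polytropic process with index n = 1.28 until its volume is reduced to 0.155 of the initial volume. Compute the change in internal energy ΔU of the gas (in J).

V₁ = nRT₁/P₁ = 1.34×8.314×579/138 = 46.7 L.
Polytropic n=1.28: T₂ = T₁(V₁/V₂)^(n−1) = 579×(6.45)^0.28 = 976 K; P₂ = P₁(V₁/V₂)^n = 1500 kPa.
For an ideal gas ΔU = nCvΔT with Cv = R/(γ−1) = 24.5 J/(mol·K).
ΔU = 1.34×24.5×(976−579) = 13000 J.

13000 J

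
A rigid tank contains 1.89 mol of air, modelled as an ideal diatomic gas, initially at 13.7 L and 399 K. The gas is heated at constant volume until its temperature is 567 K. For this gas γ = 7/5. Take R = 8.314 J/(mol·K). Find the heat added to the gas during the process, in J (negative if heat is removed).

6600 J

P₁ = nRT₁/V₁ = 1.89×8.314×399/13.7 = 458 kPa.
Isochoric: V stays 13.7 L; P/T = const ⇒ T₂ = 567 K, P₂ = 650 kPa.
W = 0 (no volume change).
ΔU = nCvΔT = 1.89×20.8×(567−399) = 6600 J.
Q = ΔU = 6600 J.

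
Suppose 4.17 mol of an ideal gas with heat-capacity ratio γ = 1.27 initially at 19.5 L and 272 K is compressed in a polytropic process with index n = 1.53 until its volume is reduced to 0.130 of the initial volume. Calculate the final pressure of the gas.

11000 kPa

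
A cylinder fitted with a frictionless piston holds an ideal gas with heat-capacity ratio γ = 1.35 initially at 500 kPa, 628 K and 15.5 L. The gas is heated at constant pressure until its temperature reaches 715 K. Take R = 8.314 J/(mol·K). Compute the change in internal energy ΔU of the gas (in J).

n = P₁V₁/(RT₁) = 500×15.5/(8.314×628) = 1.48 mol.
Isobaric: P stays 500 kPa; V/T = const ⇒ T₂ = 715 K, V₂ = 17.6 L.
For an ideal gas ΔU = nCvΔT with Cv = R/(γ−1) = 23.8 J/(mol·K).
ΔU = 1.48×23.8×(715−628) = 3070 J.

3070 J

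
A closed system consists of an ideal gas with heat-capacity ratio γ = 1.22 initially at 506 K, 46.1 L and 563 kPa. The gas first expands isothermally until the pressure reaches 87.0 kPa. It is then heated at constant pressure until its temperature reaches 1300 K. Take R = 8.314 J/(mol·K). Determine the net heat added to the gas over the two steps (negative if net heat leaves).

n = P₁V₁/(RT₁) = 563×46.1/(8.314×506) = 6.17 mol.
Step 1 — Isothermal: T stays 506 K; PV = const ⇒ V₂ = 298 L, P₂ = 87.0 kPa.
ΔU = 0 (ideal gas, T constant).
W = nRT ln(V₂/V₁) = 6.17×8.314×506×ln(6.47) = 48500 J.
Q = ΔU + W = 48500 J.
State after step 1: P = 87.0 kPa, V = 298 L, T = 506 K.
Step 2 — Isobaric: P stays 87.0 kPa; V/T = const ⇒ T₂ = 1300 K, V₂ = 766 L.
W = PΔV = 87.0×(766−298) kPa·L = 40700 J.
ΔU = nCvΔT = 6.17×37.8×(1300−506) = 185000 J.
Q = ΔU + W = nCpΔT = 226000 J.
Net over both steps: W = 89200 J, Q = 274000 J, ΔU = 185000 J.

274000 J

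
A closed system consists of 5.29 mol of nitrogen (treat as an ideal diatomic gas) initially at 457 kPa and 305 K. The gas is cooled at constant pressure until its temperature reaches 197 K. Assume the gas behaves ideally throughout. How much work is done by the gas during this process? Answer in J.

-4750 J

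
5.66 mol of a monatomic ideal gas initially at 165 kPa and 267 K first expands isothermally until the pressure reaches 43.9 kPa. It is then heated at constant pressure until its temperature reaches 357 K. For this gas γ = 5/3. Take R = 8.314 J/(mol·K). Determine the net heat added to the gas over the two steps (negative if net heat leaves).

27200 J

V₁ = nRT₁/P₁ = 5.66×8.314×267/165 = 76.1 L.
Step 1 — Isothermal: T stays 267 K; PV = const ⇒ V₂ = 286 L, P₂ = 43.9 kPa.
ΔU = 0 (ideal gas, T constant).
W = nRT ln(V₂/V₁) = 5.66×8.314×267×ln(3.76) = 16600 J.
Q = ΔU + W = 16600 J.
State after step 1: P = 43.9 kPa, V = 286 L, T = 267 K.
Step 2 — Isobaric: P stays 43.9 kPa; V/T = const ⇒ T₂ = 357 K, V₂ = 383 L.
W = PΔV = 43.9×(383−286) kPa·L = 4240 J.
ΔU = nCvΔT = 5.66×12.5×(357−267) = 6350 J.
Q = ΔU + W = nCpΔT = 10600 J.
Net over both steps: W = 20900 J, Q = 27200 J, ΔU = 6350 J.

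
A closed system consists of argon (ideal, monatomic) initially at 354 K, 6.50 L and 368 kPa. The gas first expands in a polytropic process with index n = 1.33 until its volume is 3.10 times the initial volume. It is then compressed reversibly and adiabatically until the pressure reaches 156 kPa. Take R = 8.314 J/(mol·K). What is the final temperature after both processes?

n = P₁V₁/(RT₁) = 368×6.50/(8.314×354) = 0.813 mol.
Step 1 — Polytropic n=1.33: T₂ = T₁(V₁/V₂)^(n−1) = 354×(0.323)^0.33 = 244 K; P₂ = P₁(V₁/V₂)^n = 81.7 kPa.
W = (P₁V₁−P₂V₂)/(n−1) = (368×6.50−81.7×20.2)/0.33 = 2260 J.
ΔU = nCvΔT = 0.813×12.5×(244−354) = -1120 J.
Q = ΔU + W = 1140 J.
State after step 1: P = 81.7 kPa, V = 20.2 L, T = 244 K.
Step 2 — Adiabatic: T₂/T₁ = (P₂/P₁)^((γ−1)/γ) ⇒ T₂ = 244×(1.91)^0.400 = 316 K; V₂ = 13.7 L.
ΔU = nCvΔT = 0.813×12.5×(316−244) = 729 J.
Q = 0 for an adiabatic process, so W = −ΔU = -729 J.
Net over both steps: W = 1530 J, Q = 1140 J, ΔU = -389 J.

316 K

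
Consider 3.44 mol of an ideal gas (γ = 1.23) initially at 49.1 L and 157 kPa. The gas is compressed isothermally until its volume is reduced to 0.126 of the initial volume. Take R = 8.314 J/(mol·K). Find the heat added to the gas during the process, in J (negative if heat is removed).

T₁ = P₁V₁/(nR) = 157×49.1/(3.44×8.314) = 270 K.
Isothermal: T stays 270 K; PV = const ⇒ V₂ = 6.19 L, P₂ = 1250 kPa.
ΔU = 0 (ideal gas, T constant).
W = nRT ln(V₂/V₁) = 3.44×8.314×270×ln(0.126) = -16000 J.
Q = ΔU + W = -16000 J.

-16000 J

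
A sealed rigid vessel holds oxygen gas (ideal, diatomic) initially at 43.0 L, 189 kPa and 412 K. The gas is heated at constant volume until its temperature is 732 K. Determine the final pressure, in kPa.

Isochoric: V stays 43.0 L; P/T = const ⇒ T₂ = 732 K, P₂ = 336 kPa.

336 kPa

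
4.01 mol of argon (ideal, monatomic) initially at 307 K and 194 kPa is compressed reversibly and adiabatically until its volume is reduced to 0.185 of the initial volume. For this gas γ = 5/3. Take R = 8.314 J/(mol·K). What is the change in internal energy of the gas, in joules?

31900 J

V₁ = nRT₁/P₁ = 4.01×8.314×307/194 = 52.8 L.
Adiabatic: TV^(γ−1) = const ⇒ T₂ = 307×(5.41)^0.667 = 946 K; PV^γ = const ⇒ P₂ = 3230 kPa.
For an ideal gas ΔU = nCvΔT with Cv = (3/2)R = 12.5 J/(mol·K).
ΔU = 4.01×12.5×(946−307) = 31900 J.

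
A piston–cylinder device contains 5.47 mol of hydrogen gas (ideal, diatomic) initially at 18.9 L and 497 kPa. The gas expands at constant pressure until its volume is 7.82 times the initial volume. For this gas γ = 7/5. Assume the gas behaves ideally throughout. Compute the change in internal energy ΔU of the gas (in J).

160000 J

T₁ = P₁V₁/(nR) = 497×18.9/(5.47×8.314) = 207 K.
Isobaric: P stays 497 kPa; V/T = const ⇒ T₂ = 1620 K, V₂ = 148 L.
For an ideal gas ΔU = nCvΔT with Cv = (5/2)R = 20.8 J/(mol·K).
ΔU = 5.47×20.8×(1620−207) = 160000 J.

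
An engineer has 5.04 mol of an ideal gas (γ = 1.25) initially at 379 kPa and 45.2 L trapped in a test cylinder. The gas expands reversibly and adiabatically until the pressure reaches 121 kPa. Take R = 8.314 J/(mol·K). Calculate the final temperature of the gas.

325 K

T₁ = P₁V₁/(nR) = 379×45.2/(5.04×8.314) = 409 K.
Adiabatic: T₂/T₁ = (P₂/P₁)^((γ−1)/γ) ⇒ T₂ = 409×(0.319)^0.200 = 325 K; V₂ = 113 L.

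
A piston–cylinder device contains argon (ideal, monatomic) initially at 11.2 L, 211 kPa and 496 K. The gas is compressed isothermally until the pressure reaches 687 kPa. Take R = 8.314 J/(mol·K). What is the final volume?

Isothermal: T stays 496 K; PV = const ⇒ V₂ = 3.44 L, P₂ = 687 kPa.

3.44 L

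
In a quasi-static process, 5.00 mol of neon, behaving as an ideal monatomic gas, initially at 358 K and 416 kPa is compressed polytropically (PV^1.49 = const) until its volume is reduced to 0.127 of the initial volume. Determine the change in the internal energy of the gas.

39000 J

V₁ = nRT₁/P₁ = 5.00×8.314×358/416 = 35.8 L.
Polytropic n=1.49: T₂ = T₁(V₁/V₂)^(n−1) = 358×(7.87)^0.49 = 984 K; P₂ = P₁(V₁/V₂)^n = 9000 kPa.
For an ideal gas ΔU = nCvΔT with Cv = (3/2)R = 12.5 J/(mol·K).
ΔU = 5.00×12.5×(984−358) = 39000 J.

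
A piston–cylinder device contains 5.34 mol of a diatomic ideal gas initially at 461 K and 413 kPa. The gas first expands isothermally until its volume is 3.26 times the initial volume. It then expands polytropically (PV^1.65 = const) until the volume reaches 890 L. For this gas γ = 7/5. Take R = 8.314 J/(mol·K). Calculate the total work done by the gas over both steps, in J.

45300 J

V₁ = nRT₁/P₁ = 5.34×8.314×461/413 = 49.6 L.
Step 1 — Isothermal: T stays 461 K; PV = const ⇒ V₂ = 162 L, P₂ = 127 kPa.
ΔU = 0 (ideal gas, T constant).
W = nRT ln(V₂/V₁) = 5.34×8.314×461×ln(3.26) = 24200 J.
Q = ΔU + W = 24200 J.
State after step 1: P = 127 kPa, V = 162 L, T = 461 K.
Step 2 — Polytropic n=1.65: T₂ = T₁(V₁/V₂)^(n−1) = 461×(0.182)^0.65 = 152 K; P₂ = P₁(V₁/V₂)^n = 7.59 kPa.
W = (P₁V₁−P₂V₂)/(n−1) = (127×162−7.59×890)/0.65 = 21100 J.
ΔU = nCvΔT = 5.34×20.8×(152−461) = -34300 J.
Q = ΔU + W = -13200 J.
Net over both steps: W = 45300 J, Q = 11000 J, ΔU = -34300 J.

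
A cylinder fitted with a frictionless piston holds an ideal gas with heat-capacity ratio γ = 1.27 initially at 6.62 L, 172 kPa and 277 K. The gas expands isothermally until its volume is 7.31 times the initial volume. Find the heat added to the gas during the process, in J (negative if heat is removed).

n = P₁V₁/(RT₁) = 172×6.62/(8.314×277) = 0.494 mol.
Isothermal: T stays 277 K; PV = const ⇒ V₂ = 48.4 L, P₂ = 23.5 kPa.
ΔU = 0 (ideal gas, T constant).
W = nRT ln(V₂/V₁) = 0.494×8.314×277×ln(7.31) = 2270 J.
Q = ΔU + W = 2270 J.

2270 J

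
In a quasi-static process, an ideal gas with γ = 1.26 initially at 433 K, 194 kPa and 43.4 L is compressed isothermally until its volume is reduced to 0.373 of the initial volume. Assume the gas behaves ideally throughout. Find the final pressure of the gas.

Isothermal: T stays 433 K; PV = const ⇒ V₂ = 16.2 L, P₂ = 520 kPa.

520 kPa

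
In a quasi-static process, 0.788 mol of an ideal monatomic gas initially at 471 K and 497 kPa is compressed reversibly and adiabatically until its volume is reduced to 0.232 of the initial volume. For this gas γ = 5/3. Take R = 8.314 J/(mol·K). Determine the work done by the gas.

V₁ = nRT₁/P₁ = 0.788×8.314×471/497 = 6.21 L.
Adiabatic: TV^(γ−1) = const ⇒ T₂ = 471×(4.31)^0.667 = 1250 K; PV^γ = const ⇒ P₂ = 5670 kPa.
ΔU = nCvΔT = 0.788×12.5×(1250−471) = 7630 J.
Q = 0 for an adiabatic process, so W = −ΔU = -7630 J.

-7630 J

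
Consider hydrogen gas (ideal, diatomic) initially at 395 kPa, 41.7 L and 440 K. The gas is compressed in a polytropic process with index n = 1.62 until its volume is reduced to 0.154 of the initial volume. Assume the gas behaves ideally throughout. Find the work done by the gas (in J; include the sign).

-58200 J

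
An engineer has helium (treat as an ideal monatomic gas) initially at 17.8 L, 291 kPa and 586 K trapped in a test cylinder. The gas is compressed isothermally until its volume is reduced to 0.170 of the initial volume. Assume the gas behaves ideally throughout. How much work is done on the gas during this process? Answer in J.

9180 J

n = P₁V₁/(RT₁) = 291×17.8/(8.314×586) = 1.06 mol.
Isothermal: T stays 586 K; PV = const ⇒ V₂ = 3.03 L, P₂ = 1710 kPa.
W = nRT ln(V₂/V₁) = 1.06×8.314×586×ln(0.170) = -9180 J.
Work done on the gas = −W_by = 9180 J.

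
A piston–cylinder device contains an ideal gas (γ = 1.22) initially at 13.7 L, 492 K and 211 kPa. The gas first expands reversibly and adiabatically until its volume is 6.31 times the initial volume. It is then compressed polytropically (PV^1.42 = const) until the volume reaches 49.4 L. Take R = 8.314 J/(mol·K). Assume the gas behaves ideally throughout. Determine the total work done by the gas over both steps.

n = P₁V₁/(RT₁) = 211×13.7/(8.314×492) = 0.707 mol.
Step 1 — Adiabatic: TV^(γ−1) = const ⇒ T₂ = 492×(0.158)^0.220 = 328 K; PV^γ = const ⇒ P₂ = 22.3 kPa.
ΔU = nCvΔT = 0.707×37.8×(328−492) = -4380 J.
Q = 0 for an adiabatic process, so W = −ΔU = 4380 J.
State after step 1: P = 22.3 kPa, V = 86.4 L, T = 328 K.
Step 2 — Polytropic n=1.42: T₂ = T₁(V₁/V₂)^(n−1) = 328×(1.75)^0.42 = 415 K; P₂ = P₁(V₁/V₂)^n = 49.4 kPa.
W = (P₁V₁−P₂V₂)/(n−1) = (22.3×86.4−49.4×49.4)/0.42 = -1220 J.
ΔU = nCvΔT = 0.707×37.8×(415−328) = 2320 J.
Q = ΔU + W = 1110 J.
Net over both steps: W = 3160 J, Q = 1110 J, ΔU = -2060 J.

3160 J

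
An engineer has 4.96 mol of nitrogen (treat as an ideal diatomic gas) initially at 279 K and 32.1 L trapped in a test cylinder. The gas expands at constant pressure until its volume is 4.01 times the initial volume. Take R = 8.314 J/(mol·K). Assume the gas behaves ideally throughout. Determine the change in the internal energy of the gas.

86600 J

P₁ = nRT₁/V₁ = 4.96×8.314×279/32.1 = 358 kPa.
Isobaric: P stays 358 kPa; V/T = const ⇒ T₂ = 1120 K, V₂ = 129 L.
For an ideal gas ΔU = nCvΔT with Cv = (5/2)R = 20.8 J/(mol·K).
ΔU = 4.96×20.8×(1120−279) = 86600 J.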